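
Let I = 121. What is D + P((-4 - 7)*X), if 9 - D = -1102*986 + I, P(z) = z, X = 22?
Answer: 1086218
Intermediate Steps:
D = 1086460 (D = 9 - (-1102*986 + 121) = 9 - (-1086572 + 121) = 9 - 1*(-1086451) = 9 + 1086451 = 1086460)
D + P((-4 - 7)*X) = 1086460 + (-4 - 7)*22 = 1086460 - 11*22 = 1086460 - 242 = 1086218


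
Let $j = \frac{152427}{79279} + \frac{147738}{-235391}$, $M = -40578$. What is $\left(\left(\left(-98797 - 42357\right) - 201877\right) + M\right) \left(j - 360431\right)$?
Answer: $\frac{2580223827434170189136}{18661563089} \approx 1.3826 \cdot 10^{11}$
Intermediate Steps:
$j = \frac{24167423055}{18661563089}$ ($j = 152427 \cdot \frac{1}{79279} + 147738 \left(- \frac{1}{235391}\right) = \frac{152427}{79279} - \frac{147738}{235391} = \frac{24167423055}{18661563089} \approx 1.295$)
$\left(\left(\left(-98797 - 42357\right) - 201877\right) + M\right) \left(j - 360431\right) = \left(\left(\left(-98797 - 42357\right) - 201877\right) - 40578\right) \left(\frac{24167423055}{18661563089} - 360431\right) = \left(\left(\left(-98797 - 42357\right) - 201877\right) - 40578\right) \left(- \frac{6726181678308304}{18661563089}\right) = \left(\left(-141154 - 201877\right) - 40578\right) \left(- \frac{6726181678308304}{18661563089}\right) = \left(-343031 - 40578\right) \left(- \frac{6726181678308304}{18661563089}\right) = \left(-383609\right) \left(- \frac{6726181678308304}{18661563089}\right) = \frac{2580223827434170189136}{18661563089}$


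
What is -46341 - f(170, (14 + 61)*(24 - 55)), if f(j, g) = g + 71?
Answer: -44087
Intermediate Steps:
f(j, g) = 71 + g
-46341 - f(170, (14 + 61)*(24 - 55)) = -46341 - (71 + (14 + 61)*(24 - 55)) = -46341 - (71 + 75*(-31)) = -46341 - (71 - 2325) = -46341 - 1*(-2254) = -46341 + 2254 = -44087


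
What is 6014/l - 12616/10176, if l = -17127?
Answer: -11553029/7261848 ≈ -1.5909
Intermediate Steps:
6014/l - 12616/10176 = 6014/(-17127) - 12616/10176 = 6014*(-1/17127) - 12616*1/10176 = -6014/17127 - 1577/1272 = -11553029/7261848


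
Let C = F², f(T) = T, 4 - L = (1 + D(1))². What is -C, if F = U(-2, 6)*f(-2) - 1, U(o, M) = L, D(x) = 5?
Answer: -3969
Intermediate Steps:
L = -32 (L = 4 - (1 + 5)² = 4 - 1*6² = 4 - 1*36 = 4 - 36 = -32)
U(o, M) = -32
F = 63 (F = -32*(-2) - 1 = 64 - 1 = 63)
C = 3969 (C = 63² = 3969)
-C = -1*3969 = -3969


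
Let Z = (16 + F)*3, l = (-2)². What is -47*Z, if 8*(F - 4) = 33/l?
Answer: -94893/32 ≈ -2965.4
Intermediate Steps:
l = 4
F = 161/32 (F = 4 + (33/4)/8 = 4 + (33*(¼))/8 = 4 + (⅛)*(33/4) = 4 + 33/32 = 161/32 ≈ 5.0313)
Z = 2019/32 (Z = (16 + 161/32)*3 = (673/32)*3 = 2019/32 ≈ 63.094)
-47*Z = -47*2019/32 = -94893/32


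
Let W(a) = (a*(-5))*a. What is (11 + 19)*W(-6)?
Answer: -5400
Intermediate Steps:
W(a) = -5*a² (W(a) = (-5*a)*a = -5*a²)
(11 + 19)*W(-6) = (11 + 19)*(-5*(-6)²) = 30*(-5*36) = 30*(-180) = -5400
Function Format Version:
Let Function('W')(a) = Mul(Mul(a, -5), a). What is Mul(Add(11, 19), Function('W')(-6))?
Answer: -5400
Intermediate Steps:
Function('W')(a) = Mul(-5, Pow(a, 2)) (Function('W')(a) = Mul(Mul(-5, a), a) = Mul(-5, Pow(a, 2)))
Mul(Add(11, 19), Function('W')(-6)) = Mul(Add(11, 19), Mul(-5, Pow(-6, 2))) = Mul(30, Mul(-5, 36)) = Mul(30, -180) = -5400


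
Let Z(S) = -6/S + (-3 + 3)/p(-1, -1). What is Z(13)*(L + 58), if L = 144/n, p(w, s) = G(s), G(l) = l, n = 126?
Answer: -2484/91 ≈ -27.297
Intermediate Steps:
p(w, s) = s
L = 8/7 (L = 144/126 = 144*(1/126) = 8/7 ≈ 1.1429)
Z(S) = -6/S (Z(S) = -6/S + (-3 + 3)/(-1) = -6/S + 0*(-1) = -6/S + 0 = -6/S)
Z(13)*(L + 58) = (-6/13)*(8/7 + 58) = -6*1/13*(414/7) = -6/13*414/7 = -2484/91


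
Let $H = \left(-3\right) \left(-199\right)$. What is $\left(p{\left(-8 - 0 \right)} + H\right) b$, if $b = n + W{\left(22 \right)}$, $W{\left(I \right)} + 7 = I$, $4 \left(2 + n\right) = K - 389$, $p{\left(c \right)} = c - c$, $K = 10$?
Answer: $- \frac{195219}{4} \approx -48805.0$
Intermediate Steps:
$p{\left(c \right)} = 0$
$n = - \frac{387}{4}$ ($n = -2 + \frac{10 - 389}{4} = -2 + \frac{1}{4} \left(-379\right) = -2 - \frac{379}{4} = - \frac{387}{4} \approx -96.75$)
$W{\left(I \right)} = -7 + I$
$H = 597$
$b = - \frac{327}{4}$ ($b = - \frac{387}{4} + \left(-7 + 22\right) = - \frac{387}{4} + 15 = - \frac{327}{4} \approx -81.75$)
$\left(p{\left(-8 - 0 \right)} + H\right) b = \left(0 + 597\right) \left(- \frac{327}{4}\right) = 597 \left(- \frac{327}{4}\right) = - \frac{195219}{4}$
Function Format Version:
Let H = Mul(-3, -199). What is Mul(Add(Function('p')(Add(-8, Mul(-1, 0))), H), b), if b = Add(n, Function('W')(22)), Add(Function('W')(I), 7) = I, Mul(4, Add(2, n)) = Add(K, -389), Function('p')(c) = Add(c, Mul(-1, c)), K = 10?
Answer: Rational(-195219, 4) ≈ -48805.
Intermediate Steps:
Function('p')(c) = 0
n = Rational(-387, 4) (n = Add(-2, Mul(Rational(1, 4), Add(10, -389))) = Add(-2, Mul(Rational(1, 4), -379)) = Add(-2, Rational(-379, 4)) = Rational(-387, 4) ≈ -96.750)
Function('W')(I) = Add(-7, I)
H = 597
b = Rational(-327, 4) (b = Add(Rational(-387, 4), Add(-7, 22)) = Add(Rational(-387, 4), 15) = Rational(-327, 4) ≈ -81.750)
Mul(Add(Function('p')(Add(-8, Mul(-1, 0))), H), b) = Mul(Add(0, 597), Rational(-327, 4)) = Mul(597, Rational(-327, 4)) = Rational(-195219, 4)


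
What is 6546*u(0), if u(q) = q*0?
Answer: 0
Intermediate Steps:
u(q) = 0
6546*u(0) = 6546*0 = 0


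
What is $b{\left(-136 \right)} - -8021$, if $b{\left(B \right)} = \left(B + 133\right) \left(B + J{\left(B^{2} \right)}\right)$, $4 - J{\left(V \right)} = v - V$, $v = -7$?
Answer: $-47092$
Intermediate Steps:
$J{\left(V \right)} = 11 + V$ ($J{\left(V \right)} = 4 - \left(-7 - V\right) = 4 + \left(7 + V\right) = 11 + V$)
$b{\left(B \right)} = \left(133 + B\right) \left(11 + B + B^{2}\right)$ ($b{\left(B \right)} = \left(B + 133\right) \left(B + \left(11 + B^{2}\right)\right) = \left(133 + B\right) \left(11 + B + B^{2}\right)$)
$b{\left(-136 \right)} - -8021 = \left(1463 + \left(-136\right)^{3} + 134 \left(-136\right)^{2} + 144 \left(-136\right)\right) - -8021 = \left(1463 - 2515456 + 134 \cdot 18496 - 19584\right) + 8021 = \left(1463 - 2515456 + 2478464 - 19584\right) + 8021 = -55113 + 8021 = -47092$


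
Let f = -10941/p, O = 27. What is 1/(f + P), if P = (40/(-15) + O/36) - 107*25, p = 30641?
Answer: -367692/984412135 ≈ -0.00037351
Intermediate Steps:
P = -32123/12 (P = (40/(-15) + 27/36) - 107*25 = (40*(-1/15) + 27*(1/36)) - 2675 = (-8/3 + ¾) - 2675 = -23/12 - 2675 = -32123/12 ≈ -2676.9)
f = -10941/30641 ≈ -0.35707
1/(f + P) = 1/(-10941/30641 - 32123/12) = 1/(-984412135/367692) = -367692/984412135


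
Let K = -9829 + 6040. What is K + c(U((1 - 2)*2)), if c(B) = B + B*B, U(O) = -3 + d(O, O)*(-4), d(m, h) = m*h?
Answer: -3447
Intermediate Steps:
d(m, h) = h*m
K = -3789
U(O) = -3 - 4*O² (U(O) = -3 + (O*O)*(-4) = -3 + O²*(-4) = -3 - 4*O²)
c(B) = B + B²
K + c(U((1 - 2)*2)) = -3789 + (-3 - 4*4*(1 - 2)²)*(1 + (-3 - 4*4*(1 - 2)²)) = -3789 + (-3 - 4*(-1*2)²)*(1 + (-3 - 4*(-1*2)²)) = -3789 + (-3 - 4*(-2)²)*(1 + (-3 - 4*(-2)²)) = -3789 + (-3 - 4*4)*(1 + (-3 - 4*4)) = -3789 + (-3 - 16)*(1 + (-3 - 16)) = -3789 - 19*(1 - 19) = -3789 - 19*(-18) = -3789 + 342 = -3447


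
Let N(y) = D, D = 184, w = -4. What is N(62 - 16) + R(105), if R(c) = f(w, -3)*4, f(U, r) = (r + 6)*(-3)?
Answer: 148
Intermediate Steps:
f(U, r) = -18 - 3*r (f(U, r) = (6 + r)*(-3) = -18 - 3*r)
N(y) = 184
R(c) = -36 (R(c) = (-18 - 3*(-3))*4 = (-18 + 9)*4 = -9*4 = -36)
N(62 - 16) + R(105) = 184 - 36 = 148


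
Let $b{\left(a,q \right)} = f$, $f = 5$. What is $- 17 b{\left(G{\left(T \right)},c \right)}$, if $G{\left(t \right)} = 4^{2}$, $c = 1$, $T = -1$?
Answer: $-85$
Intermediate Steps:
$G{\left(t \right)} = 16$
$b{\left(a,q \right)} = 5$
$- 17 b{\left(G{\left(T \right)},c \right)} = \left(-17\right) 5 = -85$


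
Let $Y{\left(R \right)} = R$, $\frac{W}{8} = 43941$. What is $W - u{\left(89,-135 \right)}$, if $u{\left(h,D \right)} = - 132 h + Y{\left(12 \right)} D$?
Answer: $364896$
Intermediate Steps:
$W = 351528$ ($W = 8 \cdot 43941 = 351528$)
$u{\left(h,D \right)} = - 132 h + 12 D$
$W - u{\left(89,-135 \right)} = 351528 - \left(\left(-132\right) 89 + 12 \left(-135\right)\right) = 351528 - \left(-11748 - 1620\right) = 351528 - -13368 = 351528 + 13368 = 364896$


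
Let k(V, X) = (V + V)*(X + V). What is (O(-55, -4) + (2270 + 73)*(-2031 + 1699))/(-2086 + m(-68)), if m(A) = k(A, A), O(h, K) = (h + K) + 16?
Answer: -777919/16410 ≈ -47.405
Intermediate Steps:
k(V, X) = 2*V*(V + X) (k(V, X) = (2*V)*(V + X) = 2*V*(V + X))
O(h, K) = 16 + K + h (O(h, K) = (K + h) + 16 = 16 + K + h)
m(A) = 4*A² (m(A) = 2*A*(A + A) = 2*A*(2*A) = 4*A²)
(O(-55, -4) + (2270 + 73)*(-2031 + 1699))/(-2086 + m(-68)) = ((16 - 4 - 55) + (2270 + 73)*(-2031 + 1699))/(-2086 + 4*(-68)²) = (-43 + 2343*(-332))/(-2086 + 4*4624) = (-43 - 777876)/(-2086 + 18496) = -777919/16410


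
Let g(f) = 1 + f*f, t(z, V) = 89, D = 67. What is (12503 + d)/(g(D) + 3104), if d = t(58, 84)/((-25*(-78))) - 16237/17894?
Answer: 109060215079/66244930050 ≈ 1.6463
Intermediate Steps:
g(f) = 1 + f²
d = -7517396/8723325 (d = 89/((-25*(-78))) - 16237/17894 = 89/1950 - 16237*1/17894 = 89*(1/1950) - 16237/17894 = 89/1950 - 16237/17894 = -7517396/8723325 ≈ -0.86176)
(12503 + d)/(g(D) + 3104) = (12503 - 7517396/8723325)/((1 + 67²) + 3104) = 109060215079/(8723325*((1 + 4489) + 3104)) = 109060215079/(8723325*(4490 + 3104)) = (109060215079/8723325)/7594 = (109060215079/8723325)*(1/7594) = 109060215079/66244930050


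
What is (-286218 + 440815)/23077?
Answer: 154597/23077 ≈ 6.6992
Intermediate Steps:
(-286218 + 440815)/23077 = 154597*(1/23077) = 154597/23077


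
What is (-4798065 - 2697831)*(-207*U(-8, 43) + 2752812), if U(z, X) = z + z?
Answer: -20659618867104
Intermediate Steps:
U(z, X) = 2*z
(-4798065 - 2697831)*(-207*U(-8, 43) + 2752812) = (-4798065 - 2697831)*(-414*(-8) + 2752812) = -7495896*(-207*(-16) + 2752812) = -7495896*(3312 + 2752812) = -7495896*2756124 = -20659618867104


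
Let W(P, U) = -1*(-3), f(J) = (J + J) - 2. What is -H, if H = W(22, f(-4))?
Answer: -3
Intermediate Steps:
f(J) = -2 + 2*J (f(J) = 2*J - 2 = -2 + 2*J)
W(P, U) = 3
H = 3
-H = -1*3 = -3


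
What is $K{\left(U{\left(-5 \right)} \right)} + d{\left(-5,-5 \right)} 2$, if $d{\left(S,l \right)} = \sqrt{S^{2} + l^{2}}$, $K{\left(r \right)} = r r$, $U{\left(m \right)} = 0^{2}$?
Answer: $10 \sqrt{2} \approx 14.142$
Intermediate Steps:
$U{\left(m \right)} = 0$
$K{\left(r \right)} = r^{2}$
$K{\left(U{\left(-5 \right)} \right)} + d{\left(-5,-5 \right)} 2 = 0^{2} + \sqrt{\left(-5\right)^{2} + \left(-5\right)^{2}} \cdot 2 = 0 + \sqrt{25 + 25} \cdot 2 = 0 + \sqrt{50} \cdot 2 = 0 + 5 \sqrt{2} \cdot 2 = 0 + 10 \sqrt{2} = 10 \sqrt{2}$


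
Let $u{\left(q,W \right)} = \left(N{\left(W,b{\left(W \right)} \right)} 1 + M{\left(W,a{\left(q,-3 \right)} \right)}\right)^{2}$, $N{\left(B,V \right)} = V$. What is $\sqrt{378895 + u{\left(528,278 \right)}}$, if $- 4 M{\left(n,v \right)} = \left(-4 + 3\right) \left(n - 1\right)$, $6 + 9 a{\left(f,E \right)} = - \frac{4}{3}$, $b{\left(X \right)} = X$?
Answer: $\frac{\sqrt{7991641}}{4} \approx 706.74$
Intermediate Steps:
$a{\left(f,E \right)} = - \frac{22}{27}$ ($a{\left(f,E \right)} = - \frac{2}{3} + \frac{\left(-4\right) \frac{1}{3}}{9} = - \frac{2}{3} + \frac{1}{9} \left(- \frac{4}{3}\right) = - \frac{2}{3} - \frac{4}{27} = - \frac{22}{27}$)
$M{\left(n,v \right)} = - \frac{1}{4} + \frac{n}{4}$ ($M{\left(n,v \right)} = - \frac{\left(-4 + 3\right) \left(n - 1\right)}{4} = - \frac{\left(-1\right) \left(-1 + n\right)}{4} = - \frac{1 - n}{4} = - \frac{1}{4} + \frac{n}{4}$)
$u{\left(q,W \right)} = \left(- \frac{1}{4} + \frac{5 W}{4}\right)^{2}$ ($u{\left(q,W \right)} = \left(W 1 + \left(- \frac{1}{4} + \frac{W}{4}\right)\right)^{2} = \left(W + \left(- \frac{1}{4} + \frac{W}{4}\right)\right)^{2} = \left(- \frac{1}{4} + \frac{5 W}{4}\right)^{2}$)
$\sqrt{378895 + u{\left(528,278 \right)}} = \sqrt{378895 + \frac{\left(-1 + 5 \cdot 278\right)^{2}}{16}} = \sqrt{378895 + \frac{\left(-1 + 1390\right)^{2}}{16}} = \sqrt{378895 + \frac{1389^{2}}{16}} = \sqrt{378895 + \frac{1}{16} \cdot 1929321} = \sqrt{378895 + \frac{1929321}{16}} = \sqrt{\frac{7991641}{16}} = \frac{\sqrt{7991641}}{4}$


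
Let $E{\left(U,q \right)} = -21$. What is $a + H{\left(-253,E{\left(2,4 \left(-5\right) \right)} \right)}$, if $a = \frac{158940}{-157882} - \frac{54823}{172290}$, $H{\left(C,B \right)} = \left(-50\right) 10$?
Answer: $- \frac{6818392113743}{13600744890} \approx -501.32$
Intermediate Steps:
$H{\left(C,B \right)} = -500$
$a = - \frac{18019668743}{13600744890}$ ($a = 158940 \left(- \frac{1}{157882}\right) - \frac{54823}{172290} = - \frac{79470}{78941} - \frac{54823}{172290} = - \frac{18019668743}{13600744890} \approx -1.3249$)
$a + H{\left(-253,E{\left(2,4 \left(-5\right) \right)} \right)} = - \frac{18019668743}{13600744890} - 500 = - \frac{6818392113743}{13600744890}$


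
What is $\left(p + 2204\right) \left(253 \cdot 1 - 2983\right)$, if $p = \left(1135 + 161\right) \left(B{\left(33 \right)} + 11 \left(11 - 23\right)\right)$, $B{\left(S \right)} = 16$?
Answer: $404400360$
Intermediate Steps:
$p = -150336$ ($p = \left(1135 + 161\right) \left(16 + 11 \left(11 - 23\right)\right) = 1296 \left(16 + 11 \left(-12\right)\right) = 1296 \left(16 - 132\right) = 1296 \left(-116\right) = -150336$)
$\left(p + 2204\right) \left(253 \cdot 1 - 2983\right) = \left(-150336 + 2204\right) \left(253 \cdot 1 - 2983\right) = - 148132 \left(253 - 2983\right) = \left(-148132\right) \left(-2730\right) = 404400360$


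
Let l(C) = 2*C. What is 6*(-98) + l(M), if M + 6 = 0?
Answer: -600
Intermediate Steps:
M = -6 (M = -6 + 0 = -6)
6*(-98) + l(M) = 6*(-98) + 2*(-6) = -588 - 12 = -600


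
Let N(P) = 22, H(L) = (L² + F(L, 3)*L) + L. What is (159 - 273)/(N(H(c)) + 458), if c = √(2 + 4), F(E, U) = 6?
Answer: -19/80 ≈ -0.23750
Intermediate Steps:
c = √6 ≈ 2.4495
H(L) = L² + 7*L (H(L) = (L² + 6*L) + L = L² + 7*L)
(159 - 273)/(N(H(c)) + 458) = (159 - 273)/(22 + 458) = -114/480 = -114*1/480 = -19/80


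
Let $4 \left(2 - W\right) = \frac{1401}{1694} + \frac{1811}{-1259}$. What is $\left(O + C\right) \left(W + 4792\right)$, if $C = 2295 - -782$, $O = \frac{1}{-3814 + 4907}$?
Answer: $\frac{6252246763939041}{423834796} \approx 1.4752 \cdot 10^{7}$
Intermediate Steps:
$O = \frac{1}{1093} \approx 0.00091491$
$C = 3077$ ($C = 2295 + 782 = 3077$)
$W = \frac{18365943}{8530984}$ ($W = 2 - \frac{\frac{1401}{1694} + \frac{1811}{-1259}}{4} = 2 - \frac{1401 \cdot \frac{1}{1694} + 1811 \left(- \frac{1}{1259}\right)}{4} = 2 - \frac{\frac{1401}{1694} - \frac{1811}{1259}}{4} = 2 - - \frac{1303975}{8530984} = 2 + \frac{1303975}{8530984} = \frac{18365943}{8530984} \approx 2.1529$)
$\left(O + C\right) \left(W + 4792\right) = \left(\frac{1}{1093} + 3077\right) \left(\frac{18365943}{8530984} + 4792\right) = \frac{3363162}{1093} \cdot \frac{40898841271}{8530984} = \frac{6252246763939041}{423834796}$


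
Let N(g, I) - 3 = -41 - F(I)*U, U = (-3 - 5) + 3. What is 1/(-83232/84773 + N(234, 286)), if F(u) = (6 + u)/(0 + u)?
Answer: -932503/31590336 ≈ -0.029519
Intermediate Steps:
U = -5 (U = -8 + 3 = -5)
F(u) = (6 + u)/u
N(g, I) = -38 + 5*(6 + I)/I (N(g, I) = 3 + (-41 - (6 + I)/I*(-5)) = 3 + (-41 - (-5)*(6 + I)/I) = 3 + (-41 + 5*(6 + I)/I) = -38 + 5*(6 + I)/I)
1/(-83232/84773 + N(234, 286)) = 1/(-83232/84773 + (-33 + 30/286)) = 1/(-83232*1/84773 + (-33 + 30*(1/286))) = 1/(-83232/84773 + (-33 + 15/143)) = 1/(-83232/84773 - 4704/143) = 1/(-31590336/932503) = -932503/31590336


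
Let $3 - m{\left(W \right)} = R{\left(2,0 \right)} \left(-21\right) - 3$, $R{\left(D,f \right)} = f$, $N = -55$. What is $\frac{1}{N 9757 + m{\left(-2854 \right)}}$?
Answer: $- \frac{1}{536629} \approx -1.8635 \cdot 10^{-6}$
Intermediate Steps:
$m{\left(W \right)} = 6$ ($m{\left(W \right)} = 3 - \left(0 \left(-21\right) - 3\right) = 3 - \left(0 - 3\right) = 3 - -3 = 3 + 3 = 6$)
$\frac{1}{N 9757 + m{\left(-2854 \right)}} = \frac{1}{\left(-55\right) 9757 + 6} = \frac{1}{-536635 + 6} = \frac{1}{-536629} = - \frac{1}{536629}$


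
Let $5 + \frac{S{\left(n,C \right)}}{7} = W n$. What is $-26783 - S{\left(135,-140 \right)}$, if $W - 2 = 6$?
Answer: $-34308$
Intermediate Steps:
$W = 8$ ($W = 2 + 6 = 8$)
$S{\left(n,C \right)} = -35 + 56 n$ ($S{\left(n,C \right)} = -35 + 7 \cdot 8 n = -35 + 56 n$)
$-26783 - S{\left(135,-140 \right)} = -26783 - \left(-35 + 56 \cdot 135\right) = -26783 - \left(-35 + 7560\right) = -26783 - 7525 = -34308$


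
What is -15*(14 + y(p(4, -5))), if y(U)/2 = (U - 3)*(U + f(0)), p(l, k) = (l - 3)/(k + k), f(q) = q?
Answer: -2193/10 ≈ -219.30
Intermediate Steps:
p(l, k) = (-3 + l)/(2*k) (p(l, k) = (-3 + l)/((2*k)) = (-3 + l)*(1/(2*k)) = (-3 + l)/(2*k))
y(U) = 2*U*(-3 + U) (y(U) = 2*((U - 3)*(U + 0)) = 2*((-3 + U)*U) = 2*(U*(-3 + U)) = 2*U*(-3 + U))
-15*(14 + y(p(4, -5))) = -15*(14 + 2*((1/2)*(-3 + 4)/(-5))*(-3 + (1/2)*(-3 + 4)/(-5))) = -15*(14 + 2*((1/2)*(-1/5)*1)*(-3 + (1/2)*(-1/5)*1)) = -15*(14 + 2*(-1/10)*(-3 - 1/10)) = -15*(14 + 2*(-1/10)*(-31/10)) = -15*(14 + 31/50) = -15*731/50 = -2193/10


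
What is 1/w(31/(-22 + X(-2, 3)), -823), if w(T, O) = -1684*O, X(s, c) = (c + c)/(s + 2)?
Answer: 1/1385932 ≈ 7.2154e-7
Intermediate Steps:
X(s, c) = 2*c/(2 + s) (X(s, c) = (2*c)/(2 + s) = 2*c/(2 + s))
1/w(31/(-22 + X(-2, 3)), -823) = 1/(-1684*(-823)) = 1/1385932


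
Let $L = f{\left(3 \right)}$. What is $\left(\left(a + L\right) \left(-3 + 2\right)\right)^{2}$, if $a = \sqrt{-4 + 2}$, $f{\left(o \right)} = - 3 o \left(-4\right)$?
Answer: $\left(36 + i \sqrt{2}\right)^{2} \approx 1294.0 + 101.82 i$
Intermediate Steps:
$f{\left(o \right)} = 12 o$
$L = 36$ ($L = 12 \cdot 3 = 36$)
$a = i \sqrt{2}$ ($a = \sqrt{-2} = i \sqrt{2} \approx 1.4142 i$)
$\left(\left(a + L\right) \left(-3 + 2\right)\right)^{2} = \left(\left(i \sqrt{2} + 36\right) \left(-3 + 2\right)\right)^{2} = \left(\left(36 + i \sqrt{2}\right) \left(-1\right)\right)^{2} = \left(-36 - i \sqrt{2}\right)^{2}$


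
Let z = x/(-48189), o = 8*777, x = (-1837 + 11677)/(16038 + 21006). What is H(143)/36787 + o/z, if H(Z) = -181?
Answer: -8504130780499219/7541335 ≈ -1.1277e+9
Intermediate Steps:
x = 820/3087 (x = 9840/37044 = 9840*(1/37044) = 820/3087 ≈ 0.26563)
o = 6216
z = -820/148759443 (z = (820/3087)/(-48189) = (820/3087)*(-1/48189) = -820/148759443 ≈ -5.5123e-6)
H(143)/36787 + o/z = -181/36787 + 6216/(-820/148759443) = -181*1/36787 + 6216*(-148759443/820) = -181/36787 - 231172174422/205 = -8504130780499219/7541335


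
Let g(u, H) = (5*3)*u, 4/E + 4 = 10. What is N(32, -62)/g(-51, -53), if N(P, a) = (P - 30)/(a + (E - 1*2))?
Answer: 1/24225 ≈ 4.1280e-5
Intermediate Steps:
E = ⅔ (E = 4/(-4 + 10) = 4/6 = 4*(⅙) = ⅔ ≈ 0.66667)
g(u, H) = 15*u
N(P, a) = (-30 + P)/(-4/3 + a) (N(P, a) = (P - 30)/(a + (⅔ - 1*2)) = (-30 + P)/(a + (⅔ - 2)) = (-30 + P)/(a - 4/3) = (-30 + P)/(-4/3 + a))
N(32, -62)/g(-51, -53) = (3*(-30 + 32)/(-4 + 3*(-62)))/((15*(-51))) = (3*2/(-4 - 186))/(-765) = (3*2/(-190))*(-1/765) = (3*(-1/190)*2)*(-1/765) = -3/95*(-1/765) = 1/24225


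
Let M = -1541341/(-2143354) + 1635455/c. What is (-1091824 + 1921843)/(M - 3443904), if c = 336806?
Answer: -5165397762708441/21432166275699655 ≈ -0.24101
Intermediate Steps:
M = 34693895801/6223228339 (M = -1541341/(-2143354) + 1635455/336806 = -1541341*(-1/2143354) + 1635455*(1/336806) = 1541341/2143354 + 56395/11614 = 34693895801/6223228339 ≈ 5.5749)
(-1091824 + 1921843)/(M - 3443904) = (-1091824 + 1921843)/(34693895801/6223228339 - 3443904) = 830019/(-21432166275699655/6223228339) = 830019*(-6223228339/21432166275699655) = -5165397762708441/21432166275699655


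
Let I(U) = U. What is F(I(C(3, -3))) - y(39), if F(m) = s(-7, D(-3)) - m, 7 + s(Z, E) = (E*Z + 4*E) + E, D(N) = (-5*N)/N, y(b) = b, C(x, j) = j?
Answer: -33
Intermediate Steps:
D(N) = -5
s(Z, E) = -7 + 5*E + E*Z (s(Z, E) = -7 + ((E*Z + 4*E) + E) = -7 + ((4*E + E*Z) + E) = -7 + (5*E + E*Z) = -7 + 5*E + E*Z)
F(m) = 3 - m (F(m) = (-7 + 5*(-5) - 5*(-7)) - m = (-7 - 25 + 35) - m = 3 - m)
F(I(C(3, -3))) - y(39) = (3 - 1*(-3)) - 1*39 = (3 + 3) - 39 = 6 - 39 = -33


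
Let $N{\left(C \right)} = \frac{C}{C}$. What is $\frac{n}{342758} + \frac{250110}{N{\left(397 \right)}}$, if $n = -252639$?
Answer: $\frac{85726950741}{342758} \approx 2.5011 \cdot 10^{5}$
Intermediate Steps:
$N{\left(C \right)} = 1$
$\frac{n}{342758} + \frac{250110}{N{\left(397 \right)}} = - \frac{252639}{342758} + \frac{250110}{1} = \left(-252639\right) \frac{1}{342758} + 250110 \cdot 1 = - \frac{252639}{342758} + 250110 = \frac{85726950741}{342758}$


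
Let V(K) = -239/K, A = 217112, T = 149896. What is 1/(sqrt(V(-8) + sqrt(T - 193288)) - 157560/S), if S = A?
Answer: 108556/(-78780 + 27139*sqrt(2)*sqrt(239 + 64*I*sqrt(678))) ≈ 0.052477 - 0.048713*I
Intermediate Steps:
S = 217112
1/(sqrt(V(-8) + sqrt(T - 193288)) - 157560/S) = 1/(sqrt(-239/(-8) + sqrt(149896 - 193288)) - 157560/217112) = 1/(sqrt(-239*(-1/8) + sqrt(-43392)) - 157560*1/217112) = 1/(sqrt(239/8 + 8*I*sqrt(678)) - 19695/27139) = 1/(-19695/27139 + sqrt(239/8 + 8*I*sqrt(678)))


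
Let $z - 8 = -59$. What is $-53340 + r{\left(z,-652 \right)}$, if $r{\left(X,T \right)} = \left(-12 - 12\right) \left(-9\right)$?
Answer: $-53124$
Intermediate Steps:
$z = -51$ ($z = 8 - 59 = -51$)
$r{\left(X,T \right)} = 216$ ($r{\left(X,T \right)} = \left(-24\right) \left(-9\right) = 216$)
$-53340 + r{\left(z,-652 \right)} = -53340 + 216 = -53124$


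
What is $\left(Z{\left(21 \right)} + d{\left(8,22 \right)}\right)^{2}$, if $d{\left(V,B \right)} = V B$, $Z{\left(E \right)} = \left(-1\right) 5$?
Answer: $29241$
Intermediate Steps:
$Z{\left(E \right)} = -5$
$d{\left(V,B \right)} = B V$
$\left(Z{\left(21 \right)} + d{\left(8,22 \right)}\right)^{2} = \left(-5 + 22 \cdot 8\right)^{2} = \left(-5 + 176\right)^{2} = 171^{2} = 29241$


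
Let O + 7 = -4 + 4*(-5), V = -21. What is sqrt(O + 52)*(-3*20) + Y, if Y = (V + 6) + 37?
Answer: 22 - 60*sqrt(21) ≈ -252.95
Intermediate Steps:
O = -31 (O = -7 + (-4 + 4*(-5)) = -7 + (-4 - 20) = -7 - 24 = -31)
Y = 22 (Y = (-21 + 6) + 37 = -15 + 37 = 22)
sqrt(O + 52)*(-3*20) + Y = sqrt(-31 + 52)*(-3*20) + 22 = sqrt(21)*(-60) + 22 = -60*sqrt(21) + 22 = 22 - 60*sqrt(21)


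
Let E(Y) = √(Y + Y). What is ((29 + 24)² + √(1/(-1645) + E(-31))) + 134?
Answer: 2943 + √(-1645 + 2706025*I*√62)/1645 ≈ 2945.0 + 1.9843*I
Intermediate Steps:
E(Y) = √2*√Y (E(Y) = √(2*Y) = √2*√Y)
((29 + 24)² + √(1/(-1645) + E(-31))) + 134 = ((29 + 24)² + √(1/(-1645) + √2*√(-31))) + 134 = (53² + √(-1/1645 + √2*(I*√31))) + 134 = (2809 + √(-1/1645 + I*√62)) + 134 = 2943 + √(-1/1645 + I*√62)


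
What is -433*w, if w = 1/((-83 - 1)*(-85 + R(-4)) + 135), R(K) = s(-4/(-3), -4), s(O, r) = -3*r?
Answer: -433/6267 ≈ -0.069092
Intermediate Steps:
R(K) = 12 (R(K) = -3*(-4) = 12)
w = 1/6267 (w = 1/((-83 - 1)*(-85 + 12) + 135) = 1/(-84*(-73) + 135) = 1/(6132 + 135) = 1/6267 ≈ 0.00015957)
-433*w = -433*1/6267 = -433/6267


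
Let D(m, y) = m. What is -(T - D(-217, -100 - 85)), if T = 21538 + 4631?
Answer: -26386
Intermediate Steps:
T = 26169
-(T - D(-217, -100 - 85)) = -(26169 - 1*(-217)) = -(26169 + 217) = -1*26386 = -26386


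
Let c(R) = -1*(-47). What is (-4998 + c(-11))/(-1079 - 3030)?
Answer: 4951/4109 ≈ 1.2049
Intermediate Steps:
c(R) = 47
(-4998 + c(-11))/(-1079 - 3030) = (-4998 + 47)/(-1079 - 3030) = -4951/(-4109) = -4951*(-1/4109) = 4951/4109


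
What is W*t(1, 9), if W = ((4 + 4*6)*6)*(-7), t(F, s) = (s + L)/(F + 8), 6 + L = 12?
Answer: -1960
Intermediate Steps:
L = 6 (L = -6 + 12 = 6)
t(F, s) = (6 + s)/(8 + F) (t(F, s) = (s + 6)/(F + 8) = (6 + s)/(8 + F))
W = -1176 (W = ((4 + 24)*6)*(-7) = (28*6)*(-7) = 168*(-7) = -1176)
W*t(1, 9) = -1176*(6 + 9)/(8 + 1) = -1176*15/9 = -392*15/3 = -1176*5/3 = -1960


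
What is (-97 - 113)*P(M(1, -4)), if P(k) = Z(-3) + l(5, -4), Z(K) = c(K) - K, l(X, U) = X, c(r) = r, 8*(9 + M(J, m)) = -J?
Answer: -1050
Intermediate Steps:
M(J, m) = -9 - J/8 (M(J, m) = -9 + (-J)/8 = -9 - J/8)
Z(K) = 0 (Z(K) = K - K = 0)
P(k) = 5 (P(k) = 0 + 5 = 5)
(-97 - 113)*P(M(1, -4)) = (-97 - 113)*5 = -210*5 = -1050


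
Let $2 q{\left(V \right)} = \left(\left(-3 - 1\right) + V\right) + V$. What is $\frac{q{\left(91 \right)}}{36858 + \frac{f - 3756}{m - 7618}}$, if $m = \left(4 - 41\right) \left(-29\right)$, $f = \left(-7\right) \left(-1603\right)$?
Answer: $\frac{116501}{48245629} \approx 0.0024147$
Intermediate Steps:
$f = 11221$
$q{\left(V \right)} = -2 + V$ ($q{\left(V \right)} = \frac{\left(\left(-3 - 1\right) + V\right) + V}{2} = \frac{\left(-4 + V\right) + V}{2} = \frac{-4 + 2 V}{2} = -2 + V$)
$m = 1073$ ($m = \left(4 - 41\right) \left(-29\right) = \left(-37\right) \left(-29\right) = 1073$)
$\frac{q{\left(91 \right)}}{36858 + \frac{f - 3756}{m - 7618}} = \frac{-2 + 91}{36858 + \frac{11221 - 3756}{1073 - 7618}} = \frac{89}{36858 + \frac{7465}{-6545}} = \frac{89}{36858 + 7465 \left(- \frac{1}{6545}\right)} = \frac{89}{36858 - \frac{1493}{1309}} = \frac{89}{\frac{48245629}{1309}} = 89 \cdot \frac{1309}{48245629} = \frac{116501}{48245629}$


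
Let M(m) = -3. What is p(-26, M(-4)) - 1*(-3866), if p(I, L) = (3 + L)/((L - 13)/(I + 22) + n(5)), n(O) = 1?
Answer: 3866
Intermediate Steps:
p(I, L) = (3 + L)/(1 + (-13 + L)/(22 + I)) (p(I, L) = (3 + L)/((L - 13)/(I + 22) + 1) = (3 + L)/((-13 + L)/(22 + I) + 1) = (3 + L)/(1 + (-13 + L)/(22 + I)))
p(-26, M(-4)) - 1*(-3866) = (66 + 3*(-26) + 22*(-3) - 26*(-3))/(9 - 26 - 3) - 1*(-3866) = (66 - 78 - 66 + 78)/(-20) + 3866 = -1/20*0 + 3866 = 0 + 3866 = 3866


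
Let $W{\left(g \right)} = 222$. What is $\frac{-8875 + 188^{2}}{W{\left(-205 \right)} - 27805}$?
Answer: $- \frac{26469}{27583} \approx -0.95961$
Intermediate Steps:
$\frac{-8875 + 188^{2}}{W{\left(-205 \right)} - 27805} = \frac{-8875 + 188^{2}}{222 - 27805} = \frac{-8875 + 35344}{-27583} = 26469 \left(- \frac{1}{27583}\right) = - \frac{26469}{27583}$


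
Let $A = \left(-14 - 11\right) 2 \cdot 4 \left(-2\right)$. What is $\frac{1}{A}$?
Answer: $\frac{1}{400} \approx 0.0025$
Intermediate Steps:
$A = 400$ ($A = - 25 \cdot 8 \left(-2\right) = \left(-25\right) \left(-16\right) = 400$)
$\frac{1}{A} = \frac{1}{400}$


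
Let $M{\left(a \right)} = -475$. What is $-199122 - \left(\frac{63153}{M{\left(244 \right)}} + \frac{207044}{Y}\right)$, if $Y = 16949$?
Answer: $- \frac{1602114385253}{8050775} \approx -1.99 \cdot 10^{5}$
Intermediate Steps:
$-199122 - \left(\frac{63153}{M{\left(244 \right)}} + \frac{207044}{Y}\right) = -199122 - \left(- \frac{63153}{475} + \frac{207044}{16949}\right) = -199122 - - \frac{972034297}{8050775} = -199122 + \left(\frac{63153}{475} - \frac{207044}{16949}\right) = -199122 + \frac{972034297}{8050775} = - \frac{1602114385253}{8050775}$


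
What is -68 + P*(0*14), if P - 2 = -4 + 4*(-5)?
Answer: -68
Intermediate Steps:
P = -22 (P = 2 + (-4 + 4*(-5)) = 2 + (-4 - 20) = 2 - 24 = -22)
-68 + P*(0*14) = -68 - 0*14 = -68 - 22*0 = -68 + 0 = -68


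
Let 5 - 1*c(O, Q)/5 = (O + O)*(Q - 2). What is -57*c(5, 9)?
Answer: 18525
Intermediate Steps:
c(O, Q) = 25 - 10*O*(-2 + Q) (c(O, Q) = 25 - 5*(O + O)*(Q - 2) = 25 - 5*2*O*(-2 + Q) = 25 - 10*O*(-2 + Q))
-57*c(5, 9) = -57*(25 + 20*5 - 10*5*9) = -57*(25 + 100 - 450) = -57*(-325) = 18525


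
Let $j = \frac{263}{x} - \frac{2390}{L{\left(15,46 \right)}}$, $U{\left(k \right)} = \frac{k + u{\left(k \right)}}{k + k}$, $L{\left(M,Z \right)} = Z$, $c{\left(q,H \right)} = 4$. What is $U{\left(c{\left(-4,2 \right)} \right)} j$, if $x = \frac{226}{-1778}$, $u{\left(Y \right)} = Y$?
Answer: $- \frac{5512596}{2599} \approx -2121.0$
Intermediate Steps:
$x = - \frac{113}{889}$ ($x = 226 \left(- \frac{1}{1778}\right) = - \frac{113}{889} \approx -0.12711$)
$U{\left(k \right)} = 1$ ($U{\left(k \right)} = \frac{k + k}{k + k} = \frac{2 k}{2 k} = 2 k \frac{1}{2 k} = 1$)
$j = - \frac{5512596}{2599}$ ($j = \frac{263}{- \frac{113}{889}} - \frac{2390}{46} = 263 \left(- \frac{889}{113}\right) - \frac{1195}{23} = - \frac{233807}{113} - \frac{1195}{23} = - \frac{5512596}{2599} \approx -2121.0$)
$U{\left(c{\left(-4,2 \right)} \right)} j = 1 \left(- \frac{5512596}{2599}\right) = - \frac{5512596}{2599}$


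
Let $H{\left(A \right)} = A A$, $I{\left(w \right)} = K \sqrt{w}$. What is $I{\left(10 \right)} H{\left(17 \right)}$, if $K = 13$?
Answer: $3757 \sqrt{10} \approx 11881.0$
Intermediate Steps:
$I{\left(w \right)} = 13 \sqrt{w}$
$H{\left(A \right)} = A^{2}$
$I{\left(10 \right)} H{\left(17 \right)} = 13 \sqrt{10} \cdot 17^{2} = 13 \sqrt{10} \cdot 289 = 3757 \sqrt{10}$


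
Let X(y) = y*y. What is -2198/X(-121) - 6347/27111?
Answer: -152516405/396932151 ≈ -0.38424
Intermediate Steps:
X(y) = y**2
-2198/X(-121) - 6347/27111 = -2198/((-121)**2) - 6347/27111 = -2198/14641 - 6347*1/27111 = -2198*1/14641 - 6347/27111 = -2198/14641 - 6347/27111 = -152516405/396932151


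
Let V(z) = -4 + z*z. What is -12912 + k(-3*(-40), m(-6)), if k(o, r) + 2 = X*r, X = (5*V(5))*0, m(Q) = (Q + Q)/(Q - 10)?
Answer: -12914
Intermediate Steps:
m(Q) = 2*Q/(-10 + Q) (m(Q) = (2*Q)/(-10 + Q) = 2*Q/(-10 + Q))
V(z) = -4 + z²
X = 0 (X = (5*(-4 + 5²))*0 = (5*(-4 + 25))*0 = (5*21)*0 = 105*0 = 0)
k(o, r) = -2 (k(o, r) = -2 + 0*r = -2 + 0 = -2)
-12912 + k(-3*(-40), m(-6)) = -12912 - 2 = -12914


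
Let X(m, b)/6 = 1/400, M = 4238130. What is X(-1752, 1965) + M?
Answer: 847626003/200 ≈ 4.2381e+6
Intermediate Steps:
X(m, b) = 3/200 (X(m, b) = 6/400 = 6*(1/400) = 3/200)
X(-1752, 1965) + M = 3/200 + 4238130 = 847626003/200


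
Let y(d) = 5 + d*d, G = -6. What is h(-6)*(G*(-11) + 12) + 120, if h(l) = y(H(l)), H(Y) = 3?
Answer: 1212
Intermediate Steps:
y(d) = 5 + d²
h(l) = 14 (h(l) = 5 + 3² = 5 + 9 = 14)
h(-6)*(G*(-11) + 12) + 120 = 14*(-6*(-11) + 12) + 120 = 14*(66 + 12) + 120 = 14*78 + 120 = 1092 + 120 = 1212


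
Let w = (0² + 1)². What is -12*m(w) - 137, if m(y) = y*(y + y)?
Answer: -161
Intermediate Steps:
w = 1 (w = (0 + 1)² = 1² = 1)
m(y) = 2*y² (m(y) = y*(2*y) = 2*y²)
-12*m(w) - 137 = -24*1² - 137 = -24 - 137 = -161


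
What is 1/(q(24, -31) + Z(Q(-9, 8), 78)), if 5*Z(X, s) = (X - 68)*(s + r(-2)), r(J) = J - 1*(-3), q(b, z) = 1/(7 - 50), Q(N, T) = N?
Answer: -215/261574 ≈ -0.00082195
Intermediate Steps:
q(b, z) = -1/43 (q(b, z) = 1/(-43) = -1/43)
r(J) = 3 + J (r(J) = J + 3 = 3 + J)
Z(X, s) = (1 + s)*(-68 + X)/5 (Z(X, s) = ((X - 68)*(s + (3 - 2)))/5 = ((-68 + X)*(s + 1))/5 = ((-68 + X)*(1 + s))/5 = ((1 + s)*(-68 + X))/5 = (1 + s)*(-68 + X)/5)
1/(q(24, -31) + Z(Q(-9, 8), 78)) = 1/(-1/43 + (-68/5 - 68/5*78 + (1/5)*(-9) + (1/5)*(-9)*78)) = 1/(-1/43 + (-68/5 - 5304/5 - 9/5 - 702/5)) = 1/(-1/43 - 6083/5) = 1/(-261574/215) = -215/261574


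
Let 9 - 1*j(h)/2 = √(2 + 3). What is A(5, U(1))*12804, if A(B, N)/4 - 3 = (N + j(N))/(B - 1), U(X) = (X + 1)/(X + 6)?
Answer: 2714448/7 - 25608*√5 ≈ 3.3052e+5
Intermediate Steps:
j(h) = 18 - 2*√5 (j(h) = 18 - 2*√(2 + 3) = 18 - 2*√5)
U(X) = (1 + X)/(6 + X)
A(B, N) = 12 + 4*(18 + N - 2*√5)/(-1 + B) (A(B, N) = 12 + 4*((N + (18 - 2*√5))/(B - 1)) = 12 + 4*((18 + N - 2*√5)/(-1 + B)) = 12 + 4*(18 + N - 2*√5)/(-1 + B))
A(5, U(1))*12804 = (4*(15 + (1 + 1)/(6 + 1) - 2*√5 + 3*5)/(-1 + 5))*12804 = (4*(15 + 2/7 - 2*√5 + 15)/4)*12804 = (4*(¼)*(15 + (⅐)*2 - 2*√5 + 15))*12804 = (4*(¼)*(15 + 2/7 - 2*√5 + 15))*12804 = (4*(¼)*(212/7 - 2*√5))*12804 = (212/7 - 2*√5)*12804 = 2714448/7 - 25608*√5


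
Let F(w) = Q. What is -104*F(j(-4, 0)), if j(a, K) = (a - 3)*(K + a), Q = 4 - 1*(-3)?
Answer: -728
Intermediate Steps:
Q = 7 (Q = 4 + 3 = 7)
j(a, K) = (-3 + a)*(K + a)
F(w) = 7
-104*F(j(-4, 0)) = -104*7 = -728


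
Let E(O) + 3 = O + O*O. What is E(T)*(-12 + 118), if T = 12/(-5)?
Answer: 954/25 ≈ 38.160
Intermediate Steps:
T = -12/5 (T = 12*(-⅕) = -12/5 ≈ -2.4000)
E(O) = -3 + O + O² (E(O) = -3 + (O + O*O) = -3 + (O + O²) = -3 + O + O²)
E(T)*(-12 + 118) = (-3 - 12/5 + (-12/5)²)*(-12 + 118) = (-3 - 12/5 + 144/25)*106 = (9/25)*106 = 954/25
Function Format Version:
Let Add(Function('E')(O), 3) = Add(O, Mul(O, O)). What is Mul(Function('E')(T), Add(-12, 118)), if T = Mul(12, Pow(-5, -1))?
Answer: Rational(954, 25) ≈ 38.160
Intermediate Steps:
T = Rational(-12, 5) (T = Mul(12, Rational(-1, 5)) = Rational(-12, 5) ≈ -2.4000)
Function('E')(O) = Add(-3, O, Pow(O, 2)) (Function('E')(O) = Add(-3, Add(O, Mul(O, O))) = Add(-3, Add(O, Pow(O, 2))) = Add(-3, O, Pow(O, 2)))
Mul(Function('E')(T), Add(-12, 118)) = Mul(Add(-3, Rational(-12, 5), Pow(Rational(-12, 5), 2)), Add(-12, 118)) = Mul(Add(-3, Rational(-12, 5), Rational(144, 25)), 106) = Mul(Rational(9, 25), 106) = Rational(954, 25)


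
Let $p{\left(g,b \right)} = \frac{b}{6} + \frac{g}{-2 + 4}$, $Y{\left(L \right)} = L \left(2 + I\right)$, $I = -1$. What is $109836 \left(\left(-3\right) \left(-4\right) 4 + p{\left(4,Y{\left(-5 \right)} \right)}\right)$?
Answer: $5400270$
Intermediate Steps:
$Y{\left(L \right)} = L$ ($Y{\left(L \right)} = L \left(2 - 1\right) = L 1 = L$)
$p{\left(g,b \right)} = \frac{g}{2} + \frac{b}{6}$ ($p{\left(g,b \right)} = b \frac{1}{6} + \frac{g}{2} = \frac{b}{6} + g \frac{1}{2} = \frac{b}{6} + \frac{g}{2} = \frac{g}{2} + \frac{b}{6}$)
$109836 \left(\left(-3\right) \left(-4\right) 4 + p{\left(4,Y{\left(-5 \right)} \right)}\right) = 109836 \left(\left(-3\right) \left(-4\right) 4 + \left(\frac{1}{2} \cdot 4 + \frac{1}{6} \left(-5\right)\right)\right) = 109836 \left(12 \cdot 4 + \left(2 - \frac{5}{6}\right)\right) = 109836 \left(48 + \frac{7}{6}\right) = 109836 \cdot \frac{295}{6} = 5400270$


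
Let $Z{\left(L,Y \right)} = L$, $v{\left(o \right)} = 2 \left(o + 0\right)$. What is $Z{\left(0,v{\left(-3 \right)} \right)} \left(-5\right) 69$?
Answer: $0$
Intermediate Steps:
$v{\left(o \right)} = 2 o$
$Z{\left(0,v{\left(-3 \right)} \right)} \left(-5\right) 69 = 0 \left(-5\right) 69 = 0 \cdot 69 = 0$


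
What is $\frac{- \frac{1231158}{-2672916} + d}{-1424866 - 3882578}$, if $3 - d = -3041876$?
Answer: $- \frac{1355114713387}{2364391997784} \approx -0.57313$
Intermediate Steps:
$d = 3041879$ ($d = 3 - -3041876 = 3 + 3041876 = 3041879$)
$\frac{- \frac{1231158}{-2672916} + d}{-1424866 - 3882578} = \frac{- \frac{1231158}{-2672916} + 3041879}{-1424866 - 3882578} = \frac{\left(-1231158\right) \left(- \frac{1}{2672916}\right) + 3041879}{-5307444} = \left(\frac{205193}{445486} + 3041879\right) \left(- \frac{1}{5307444}\right) = \frac{1355114713387}{445486} \left(- \frac{1}{5307444}\right) = - \frac{1355114713387}{2364391997784}$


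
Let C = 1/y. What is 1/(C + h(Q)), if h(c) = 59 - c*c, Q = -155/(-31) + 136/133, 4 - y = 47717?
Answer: 843995257/19182993961 ≈ 0.043997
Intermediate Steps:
y = -47713 (y = 4 - 1*47717 = 4 - 47717 = -47713)
Q = 801/133 (Q = -155*(-1/31) + 136*(1/133) = 5 + 136/133 = 801/133 ≈ 6.0226)
C = -1/47713 (C = 1/(-47713) = -1/47713 ≈ -2.0959e-5)
h(c) = 59 - c²
1/(C + h(Q)) = 1/(-1/47713 + (59 - (801/133)²)) = 1/(-1/47713 + (59 - 1*641601/17689)) = 1/(-1/47713 + (59 - 641601/17689)) = 1/(-1/47713 + 402050/17689) = 1/(19182993961/843995257) = 843995257/19182993961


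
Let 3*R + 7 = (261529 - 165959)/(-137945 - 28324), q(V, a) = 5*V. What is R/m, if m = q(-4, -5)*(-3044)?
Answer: -66287/1598282640 ≈ -4.1474e-5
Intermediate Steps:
R = -66287/26253 (R = -7/3 + ((261529 - 165959)/(-137945 - 28324))/3 = -7/3 + (95570/(-166269))/3 = -7/3 + (95570*(-1/166269))/3 = -7/3 + (⅓)*(-5030/8751) = -7/3 - 5030/26253 = -66287/26253 ≈ -2.5249)
m = 60880 (m = (5*(-4))*(-3044) = -20*(-3044) = 60880)
R/m = -66287/26253/60880 = -66287/26253*1/60880 = -66287/1598282640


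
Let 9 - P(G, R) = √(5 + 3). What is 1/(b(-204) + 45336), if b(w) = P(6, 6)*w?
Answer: 3625/157659756 - 17*√2/78829878 ≈ 2.2688e-5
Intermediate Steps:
P(G, R) = 9 - 2*√2 (P(G, R) = 9 - √(5 + 3) = 9 - √8 = 9 - 2*√2)
b(w) = w*(9 - 2*√2) (b(w) = (9 - 2*√2)*w = w*(9 - 2*√2))
1/(b(-204) + 45336) = 1/(-204*(9 - 2*√2) + 45336) = 1/((-1836 + 408*√2) + 45336) = 1/(43500 + 408*√2)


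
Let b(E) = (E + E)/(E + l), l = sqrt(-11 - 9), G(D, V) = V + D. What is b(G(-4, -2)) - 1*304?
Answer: -2119/7 + 3*I*sqrt(5)/7 ≈ -302.71 + 0.95831*I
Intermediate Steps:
G(D, V) = D + V
l = 2*I*sqrt(5) (l = sqrt(-20) = 2*I*sqrt(5) ≈ 4.4721*I)
b(E) = 2*E/(E + 2*I*sqrt(5)) (b(E) = (E + E)/(E + 2*I*sqrt(5)) = (2*E)/(E + 2*I*sqrt(5)) = 2*E/(E + 2*I*sqrt(5)))
b(G(-4, -2)) - 1*304 = 2*(-4 - 2)/((-4 - 2) + 2*I*sqrt(5)) - 1*304 = 2*(-6)/(-6 + 2*I*sqrt(5)) - 304 = -12/(-6 + 2*I*sqrt(5)) - 304 = -304 - 12/(-6 + 2*I*sqrt(5))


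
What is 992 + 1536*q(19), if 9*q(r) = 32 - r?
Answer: 9632/3 ≈ 3210.7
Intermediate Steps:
q(r) = 32/9 - r/9 (q(r) = (32 - r)/9 = 32/9 - r/9)
992 + 1536*q(19) = 992 + 1536*(32/9 - ⅑*19) = 992 + 1536*(32/9 - 19/9) = 992 + 1536*(13/9) = 992 + 6656/3 = 9632/3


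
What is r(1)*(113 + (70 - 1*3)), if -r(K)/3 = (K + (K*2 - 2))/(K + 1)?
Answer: -270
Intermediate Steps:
r(K) = -3*(-2 + 3*K)/(1 + K) (r(K) = -3*(K + (K*2 - 2))/(K + 1) = -3*(K + (2*K - 2))/(1 + K) = -3*(K + (-2 + 2*K))/(1 + K) = -3*(-2 + 3*K)/(1 + K))
r(1)*(113 + (70 - 1*3)) = (3*(2 - 3*1)/(1 + 1))*(113 + (70 - 1*3)) = (3*(2 - 3)/2)*(113 + (70 - 3)) = (3*(½)*(-1))*(113 + 67) = -3/2*180 = -270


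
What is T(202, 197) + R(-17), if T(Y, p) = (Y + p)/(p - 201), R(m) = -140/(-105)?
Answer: -1181/12 ≈ -98.417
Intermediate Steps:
R(m) = 4/3 (R(m) = -140*(-1/105) = 4/3)
T(Y, p) = (Y + p)/(-201 + p)
T(202, 197) + R(-17) = (202 + 197)/(-201 + 197) + 4/3 = 399/(-4) + 4/3 = -¼*399 + 4/3 = -399/4 + 4/3 = -1181/12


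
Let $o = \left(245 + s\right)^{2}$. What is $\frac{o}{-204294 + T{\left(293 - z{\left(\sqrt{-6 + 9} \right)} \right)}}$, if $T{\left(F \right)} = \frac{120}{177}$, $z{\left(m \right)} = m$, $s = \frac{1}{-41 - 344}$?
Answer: $- \frac{262462000792}{893300640925} \approx -0.29381$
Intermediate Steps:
$s = - \frac{1}{385}$ ($s = \frac{1}{-385} = - \frac{1}{385} \approx -0.0025974$)
$T{\left(F \right)} = \frac{40}{59}$ ($T{\left(F \right)} = 120 \cdot \frac{1}{177} = \frac{40}{59}$)
$o = \frac{8897016976}{148225}$ ($o = \left(245 - \frac{1}{385}\right)^{2} = \left(\frac{94324}{385}\right)^{2} = \frac{8897016976}{148225} \approx 60024.0$)
$\frac{o}{-204294 + T{\left(293 - z{\left(\sqrt{-6 + 9} \right)} \right)}} = \frac{8897016976}{148225 \left(-204294 + \frac{40}{59}\right)} = \frac{8897016976}{148225 \left(- \frac{12053306}{59}\right)} = \frac{8897016976}{148225} \left(- \frac{59}{12053306}\right) = - \frac{262462000792}{893300640925}$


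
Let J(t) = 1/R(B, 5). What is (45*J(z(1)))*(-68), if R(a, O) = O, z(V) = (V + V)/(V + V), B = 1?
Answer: -612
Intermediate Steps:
z(V) = 1 (z(V) = (2*V)/((2*V)) = (2*V)*(1/(2*V)) = 1)
J(t) = ⅕ (J(t) = 1/5 = ⅕)
(45*J(z(1)))*(-68) = (45*(⅕))*(-68) = 9*(-68) = -612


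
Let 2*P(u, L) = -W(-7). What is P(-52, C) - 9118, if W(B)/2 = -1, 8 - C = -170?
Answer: -9117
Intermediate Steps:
C = 178 (C = 8 - 1*(-170) = 8 + 170 = 178)
W(B) = -2 (W(B) = 2*(-1) = -2)
P(u, L) = 1 (P(u, L) = (-1*(-2))/2 = (½)*2 = 1)
P(-52, C) - 9118 = 1 - 9118 = -9117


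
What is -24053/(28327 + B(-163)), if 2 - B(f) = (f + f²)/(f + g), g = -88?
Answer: -6037303/7136985 ≈ -0.84592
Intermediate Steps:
B(f) = 2 - (f + f²)/(-88 + f) (B(f) = 2 - (f + f²)/(f - 88) = 2 - (f + f²)/(-88 + f))
-24053/(28327 + B(-163)) = -24053/(28327 + (-176 - 163 - 1*(-163)²)/(-88 - 163)) = -24053/(28327 + (-176 - 163 - 1*26569)/(-251)) = -24053/(28327 - (-176 - 163 - 26569)/251) = -24053/(28327 - 1/251*(-26908)) = -24053/(28327 + 26908/251) = -24053/7136985/251 = -24053*251/7136985 = -6037303/7136985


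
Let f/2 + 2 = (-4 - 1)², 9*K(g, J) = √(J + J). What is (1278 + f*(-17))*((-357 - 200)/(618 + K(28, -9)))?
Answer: -768312432/1718659 + 414408*I*√2/1718659 ≈ -447.04 + 0.341*I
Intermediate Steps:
K(g, J) = √2*√J/9 (K(g, J) = √(J + J)/9 = √(2*J)/9 = (√2*√J)/9 = √2*√J/9)
f = 46 (f = -4 + 2*(-4 - 1)² = -4 + 2*(-5)² = -4 + 2*25 = -4 + 50 = 46)
(1278 + f*(-17))*((-357 - 200)/(618 + K(28, -9))) = (1278 + 46*(-17))*((-357 - 200)/(618 + √2*√(-9)/9)) = (1278 - 782)*(-557/(618 + √2*(3*I)/9)) = 496*(-557/(618 + I*√2/3)) = -276272/(618 + I*√2/3)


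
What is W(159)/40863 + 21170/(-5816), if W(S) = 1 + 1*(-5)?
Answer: -432546487/118829604 ≈ -3.6401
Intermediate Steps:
W(S) = -4 (W(S) = 1 - 5 = -4)
W(159)/40863 + 21170/(-5816) = -4/40863 + 21170/(-5816) = -4*1/40863 + 21170*(-1/5816) = -4/40863 - 10585/2908 = -432546487/118829604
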